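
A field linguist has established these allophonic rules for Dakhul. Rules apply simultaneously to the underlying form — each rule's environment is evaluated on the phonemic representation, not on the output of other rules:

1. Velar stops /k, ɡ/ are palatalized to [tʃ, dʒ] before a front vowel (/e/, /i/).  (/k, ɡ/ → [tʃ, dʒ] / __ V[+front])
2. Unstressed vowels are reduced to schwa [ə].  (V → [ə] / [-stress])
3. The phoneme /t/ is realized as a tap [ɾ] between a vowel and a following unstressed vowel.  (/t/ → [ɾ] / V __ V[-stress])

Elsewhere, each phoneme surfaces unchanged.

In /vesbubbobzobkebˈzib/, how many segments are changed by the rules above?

6

Segments that undergo a rule: /e/ → [ə] (rule 2); /u/ → [ə] (rule 2); /o/ → [ə] (rule 2); /o/ → [ə] (rule 2); /k/ → [tʃ] (rule 1); /e/ → [ə] (rule 2).
All other segments surface unchanged.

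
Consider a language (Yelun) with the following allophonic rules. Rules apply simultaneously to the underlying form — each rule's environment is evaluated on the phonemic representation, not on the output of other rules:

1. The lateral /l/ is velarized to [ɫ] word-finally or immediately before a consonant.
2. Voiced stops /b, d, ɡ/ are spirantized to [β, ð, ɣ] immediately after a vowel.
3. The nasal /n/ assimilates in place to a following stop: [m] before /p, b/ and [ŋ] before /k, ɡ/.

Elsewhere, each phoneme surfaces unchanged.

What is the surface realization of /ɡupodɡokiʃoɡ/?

/ɡ/ (word-initial): rule 2 targets it, but not immediately after a vowel → unchanged [ɡ].
/u/ stays [u].
/p/ — not in any rule's target class → [p].
/o/ (between /p/ and /d/): no rule targets it → [o].
/d/ — between /o/ and /ɡ/, immediately after a vowel — surfaces as [ð] (rule 2).
/ɡ/ (between /d/ and /o/) is in the target of rule 2 but the environment (immediately after a vowel) is not met → [ɡ].
/o/ (between /ɡ/ and /k/) is unaffected → [o].
/k/ — not in any rule's target class → [k].
/i/ (between /k/ and /ʃ/): no rule targets it → [i].
/ʃ/ (between /i/ and /o/) is unaffected → [ʃ].
/o/ — not in any rule's target class → [o].
/ɡ/ (word-final) occurs immediately after a vowel → [ɣ] by rule 2.

[ɡupoðɡokiʃoɣ]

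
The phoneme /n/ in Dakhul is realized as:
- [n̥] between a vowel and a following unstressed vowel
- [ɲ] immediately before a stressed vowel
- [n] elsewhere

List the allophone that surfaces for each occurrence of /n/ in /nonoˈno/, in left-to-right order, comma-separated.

[n], [n̥], [ɲ]

Occurrence 1 (position 1): no conditioning environment matches → elsewhere allophone [n].
Occurrence 2 (position 3): between a vowel and a following unstressed vowel → [n̥].
Occurrence 3 (position 5): immediately before a stressed vowel → [ɲ].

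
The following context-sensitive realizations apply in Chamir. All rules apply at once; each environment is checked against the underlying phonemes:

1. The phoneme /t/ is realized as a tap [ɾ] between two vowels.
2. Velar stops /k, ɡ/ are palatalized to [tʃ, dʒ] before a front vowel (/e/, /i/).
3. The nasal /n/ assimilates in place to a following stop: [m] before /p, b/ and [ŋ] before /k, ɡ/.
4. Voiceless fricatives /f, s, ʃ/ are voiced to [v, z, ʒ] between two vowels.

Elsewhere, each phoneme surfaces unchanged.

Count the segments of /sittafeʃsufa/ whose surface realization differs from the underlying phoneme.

Segments that undergo a rule: /f/ → [v] (rule 4); /f/ → [v] (rule 4).
All other segments surface unchanged.

2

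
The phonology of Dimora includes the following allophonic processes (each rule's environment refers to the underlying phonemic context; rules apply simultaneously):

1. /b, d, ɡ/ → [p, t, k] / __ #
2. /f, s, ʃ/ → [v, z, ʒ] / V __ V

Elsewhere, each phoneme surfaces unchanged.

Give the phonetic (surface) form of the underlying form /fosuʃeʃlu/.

/f/ (word-initial): rule 2 targets it, but not between two vowels → unchanged [f].
/s/ (between /o/ and /u/) occurs between two vowels → [z] by rule 2.
Rule 2 applies to /ʃ/ (between /u/ and /e/: between two vowels) → [ʒ].
/ʃ/ (between /e/ and /l/) is in the target of rule 2 but the environment (between two vowels) is not met → [ʃ].

[fozuʒeʃlu]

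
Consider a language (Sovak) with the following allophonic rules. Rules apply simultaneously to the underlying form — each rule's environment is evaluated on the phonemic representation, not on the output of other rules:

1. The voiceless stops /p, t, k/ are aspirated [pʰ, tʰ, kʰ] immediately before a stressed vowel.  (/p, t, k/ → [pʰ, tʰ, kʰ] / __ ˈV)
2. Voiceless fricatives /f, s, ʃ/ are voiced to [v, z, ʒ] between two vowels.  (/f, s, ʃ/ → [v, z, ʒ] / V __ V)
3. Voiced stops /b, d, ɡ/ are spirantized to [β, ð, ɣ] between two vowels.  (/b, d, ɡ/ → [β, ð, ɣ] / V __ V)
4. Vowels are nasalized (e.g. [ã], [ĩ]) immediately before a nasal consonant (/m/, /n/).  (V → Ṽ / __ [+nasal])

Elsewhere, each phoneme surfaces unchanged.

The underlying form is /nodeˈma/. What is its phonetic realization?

/o/ — between /n/ and /d/; rule 4 does not apply here → [o].
Rule 3 applies to /d/ (between /o/ and /e/: between two vowels) → [ð].
/e/ (between /d/ and /m/) occurs before a nasal consonant → [ẽ] by rule 4.
/a/ (word-final) fails the environment for rule 4, so it stays [a].

[noðẽˈma]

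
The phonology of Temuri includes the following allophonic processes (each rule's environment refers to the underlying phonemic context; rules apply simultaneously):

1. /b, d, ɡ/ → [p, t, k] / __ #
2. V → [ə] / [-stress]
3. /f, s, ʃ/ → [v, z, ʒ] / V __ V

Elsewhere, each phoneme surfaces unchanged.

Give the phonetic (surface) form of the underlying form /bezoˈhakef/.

[bəzəˈhakəf]

/b/ (word-initial): rule 1 targets it, but not word-finally → unchanged [b].
/e/ (between /b/ and /z/) occurs in an unstressed syllable → [ə] by rule 2.
/z/ stays [z].
/o/ — between /z/ and /h/, in an unstressed syllable — surfaces as [ə] (rule 2).
/h/ (between /o/ and /a/): no rule targets it → [h].
/a/ (between /h/ and /k/): rule 2 targets it, but not in an unstressed syllable → unchanged [a].
/k/ (between /a/ and /e/) is unaffected → [k].
/e/ (between /k/ and /f/): in an unstressed syllable, so rule 2 applies → [ə].
/f/ (word-final) is in the target of rule 3 but the environment (between two vowels) is not met → [f].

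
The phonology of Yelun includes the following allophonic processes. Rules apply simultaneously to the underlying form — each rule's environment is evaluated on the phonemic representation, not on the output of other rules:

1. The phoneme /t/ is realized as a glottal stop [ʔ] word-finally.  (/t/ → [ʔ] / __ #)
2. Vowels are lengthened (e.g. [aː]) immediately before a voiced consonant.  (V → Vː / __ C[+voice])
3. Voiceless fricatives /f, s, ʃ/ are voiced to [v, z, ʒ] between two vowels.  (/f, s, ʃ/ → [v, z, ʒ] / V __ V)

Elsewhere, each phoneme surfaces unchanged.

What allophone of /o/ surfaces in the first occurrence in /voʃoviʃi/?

/o/ (between /v/ and /ʃ/): rule 2 targets it, but not before a voiced consonant → unchanged [o].

[o]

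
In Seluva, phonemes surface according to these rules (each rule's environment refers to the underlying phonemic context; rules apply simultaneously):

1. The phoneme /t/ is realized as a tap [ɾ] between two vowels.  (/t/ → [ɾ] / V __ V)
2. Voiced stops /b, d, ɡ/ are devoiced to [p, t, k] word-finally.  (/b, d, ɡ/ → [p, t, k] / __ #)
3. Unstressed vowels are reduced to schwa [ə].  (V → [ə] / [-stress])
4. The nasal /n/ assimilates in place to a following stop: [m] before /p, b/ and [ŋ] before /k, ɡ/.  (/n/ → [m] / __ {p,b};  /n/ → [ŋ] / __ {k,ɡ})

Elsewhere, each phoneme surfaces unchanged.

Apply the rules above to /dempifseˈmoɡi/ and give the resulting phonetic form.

/d/ (word-initial) fails the environment for rule 2, so it stays [d].
/e/ (between /d/ and /m/): in an unstressed syllable, so rule 3 applies → [ə].
/m/ (between /e/ and /p/): no rule targets it → [m].
/p/ stays [p].
/i/ (between /p/ and /f/): in an unstressed syllable, so rule 3 applies → [ə].
/f/ (between /i/ and /s/): no rule targets it → [f].
/s/ (between /f/ and /e/) is unaffected → [s].
/e/ meets the environment for rule 3 (in an unstressed syllable) → [ə].
/m/ (between /e/ and /o/) is unaffected → [m].
/o/ (between /m/ and /ɡ/) fails the environment for rule 3, so it stays [o].
/ɡ/ — between /o/ and /i/; rule 2 does not apply here → [ɡ].
Rule 3 applies to /i/ (word-final: in an unstressed syllable) → [ə].

[dəmpəfsəˈmoɡə]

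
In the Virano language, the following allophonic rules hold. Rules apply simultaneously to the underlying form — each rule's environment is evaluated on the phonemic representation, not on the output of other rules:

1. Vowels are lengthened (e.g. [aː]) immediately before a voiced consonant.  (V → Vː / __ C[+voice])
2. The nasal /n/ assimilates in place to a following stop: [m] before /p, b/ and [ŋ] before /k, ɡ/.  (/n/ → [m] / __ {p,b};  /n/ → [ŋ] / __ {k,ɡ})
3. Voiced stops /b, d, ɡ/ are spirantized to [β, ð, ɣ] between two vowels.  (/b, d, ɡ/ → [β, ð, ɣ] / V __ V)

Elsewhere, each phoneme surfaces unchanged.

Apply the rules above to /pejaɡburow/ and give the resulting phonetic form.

/p/ — not in any rule's target class → [p].
/e/ meets the environment for rule 1 (before a voiced consonant) → [eː].
/j/ stays [j].
/a/ — between /j/ and /ɡ/, before a voiced consonant — surfaces as [aː] (rule 1).
/ɡ/ — between /a/ and /b/; rule 3 does not apply here → [ɡ].
/b/ — between /ɡ/ and /u/; rule 3 does not apply here → [b].
/u/ (between /b/ and /r/): before a voiced consonant, so rule 1 applies → [uː].
/r/ stays [r].
Rule 1 applies to /o/ (between /r/ and /w/: before a voiced consonant) → [oː].
/w/ (word-final): no rule targets it → [w].

[peːjaːɡbuːroːw]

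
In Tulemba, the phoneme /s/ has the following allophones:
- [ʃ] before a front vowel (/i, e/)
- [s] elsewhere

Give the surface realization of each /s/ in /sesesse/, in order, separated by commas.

Occurrence 1 (position 1): before a front vowel (/i, e/) → [ʃ].
Occurrence 2 (position 3): before a front vowel (/i, e/) → [ʃ].
Occurrence 3 (position 5): no conditioning environment matches → elsewhere allophone [s].
Occurrence 4 (position 6): before a front vowel (/i, e/) → [ʃ].

[ʃ], [ʃ], [s], [ʃ]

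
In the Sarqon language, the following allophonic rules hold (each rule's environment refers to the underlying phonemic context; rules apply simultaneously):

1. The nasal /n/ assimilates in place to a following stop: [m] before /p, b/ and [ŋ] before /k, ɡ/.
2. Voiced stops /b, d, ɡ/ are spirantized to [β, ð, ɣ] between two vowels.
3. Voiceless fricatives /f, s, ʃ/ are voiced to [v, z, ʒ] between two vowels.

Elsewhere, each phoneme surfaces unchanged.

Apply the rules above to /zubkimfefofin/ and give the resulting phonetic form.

[zubkimfevovin]

/b/ — between /u/ and /k/; rule 2 does not apply here → [b].
/f/ (between /m/ and /e/): rule 3 targets it, but not between two vowels → unchanged [f].
Rule 3 applies to /f/ (between /e/ and /o/: between two vowels) → [v].
/f/ — between /o/ and /i/, between two vowels — surfaces as [v] (rule 3).
/n/ (word-final): rule 1 targets it, but not before a labial or velar stop → unchanged [n].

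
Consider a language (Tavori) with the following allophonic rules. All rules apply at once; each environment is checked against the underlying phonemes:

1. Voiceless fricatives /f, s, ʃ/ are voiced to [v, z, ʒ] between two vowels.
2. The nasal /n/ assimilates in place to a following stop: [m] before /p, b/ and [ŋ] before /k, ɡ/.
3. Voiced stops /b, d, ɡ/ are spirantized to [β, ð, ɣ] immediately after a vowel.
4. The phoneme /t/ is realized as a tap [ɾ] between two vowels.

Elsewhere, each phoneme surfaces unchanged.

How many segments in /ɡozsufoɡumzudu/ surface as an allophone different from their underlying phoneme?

Segments that undergo a rule: /f/ → [v] (rule 1); /ɡ/ → [ɣ] (rule 3); /d/ → [ð] (rule 3).
All other segments surface unchanged.

3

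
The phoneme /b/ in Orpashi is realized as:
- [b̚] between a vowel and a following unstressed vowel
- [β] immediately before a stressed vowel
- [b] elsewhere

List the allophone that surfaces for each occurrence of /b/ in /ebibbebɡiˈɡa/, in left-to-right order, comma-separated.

[b̚], [b], [b], [b]

Occurrence 1 (position 2): between a vowel and a following unstressed vowel → [b̚].
Occurrence 2 (position 4): no conditioning environment matches → elsewhere allophone [b].
Occurrence 3 (position 5): no conditioning environment matches → elsewhere allophone [b].
Occurrence 4 (position 7): no conditioning environment matches → elsewhere allophone [b].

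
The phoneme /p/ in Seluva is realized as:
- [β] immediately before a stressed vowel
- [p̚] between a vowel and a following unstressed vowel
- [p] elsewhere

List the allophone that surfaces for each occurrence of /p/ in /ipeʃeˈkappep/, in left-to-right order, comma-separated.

[p̚], [p], [p], [p]

Occurrence 1 (position 2): between a vowel and a following unstressed vowel → [p̚].
Occurrence 2 (position 8): no conditioning environment matches → elsewhere allophone [p].
Occurrence 3 (position 9): no conditioning environment matches → elsewhere allophone [p].
Occurrence 4 (position 11): no conditioning environment matches → elsewhere allophone [p].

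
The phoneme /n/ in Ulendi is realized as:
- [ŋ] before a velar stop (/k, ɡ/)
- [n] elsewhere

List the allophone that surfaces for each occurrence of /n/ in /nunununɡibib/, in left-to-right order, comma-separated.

[n], [n], [n], [ŋ]

Occurrence 1 (position 1): no conditioning environment matches → elsewhere allophone [n].
Occurrence 2 (position 3): no conditioning environment matches → elsewhere allophone [n].
Occurrence 3 (position 5): no conditioning environment matches → elsewhere allophone [n].
Occurrence 4 (position 7): before a velar stop → [ŋ].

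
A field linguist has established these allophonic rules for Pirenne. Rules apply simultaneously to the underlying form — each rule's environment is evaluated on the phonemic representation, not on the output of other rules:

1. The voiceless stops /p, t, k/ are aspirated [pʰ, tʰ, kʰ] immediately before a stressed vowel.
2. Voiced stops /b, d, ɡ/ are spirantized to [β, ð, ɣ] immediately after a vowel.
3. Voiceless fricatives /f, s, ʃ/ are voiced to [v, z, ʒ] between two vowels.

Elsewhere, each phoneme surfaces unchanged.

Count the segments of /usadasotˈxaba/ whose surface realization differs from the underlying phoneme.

4

Segments that undergo a rule: /s/ → [z] (rule 3); /d/ → [ð] (rule 2); /s/ → [z] (rule 3); /b/ → [β] (rule 2).
All other segments surface unchanged.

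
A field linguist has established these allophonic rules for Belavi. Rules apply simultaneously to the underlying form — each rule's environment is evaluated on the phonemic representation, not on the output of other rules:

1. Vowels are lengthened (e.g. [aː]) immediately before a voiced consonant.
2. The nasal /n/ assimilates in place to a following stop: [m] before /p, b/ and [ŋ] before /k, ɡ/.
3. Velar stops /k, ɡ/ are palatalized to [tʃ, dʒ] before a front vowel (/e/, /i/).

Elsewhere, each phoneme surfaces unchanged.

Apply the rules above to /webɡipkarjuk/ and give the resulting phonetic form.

[weːbdʒipkaːrjuk]

/w/ (word-initial): no rule targets it → [w].
Rule 1 applies to /e/ (between /w/ and /b/: before a voiced consonant) → [eː].
/b/ — not in any rule's target class → [b].
/ɡ/ meets the environment for rule 3 (before a front vowel) → [dʒ].
/i/ (between /ɡ/ and /p/): rule 1 targets it, but not before a voiced consonant → unchanged [i].
/p/ stays [p].
/k/ (between /p/ and /a/) fails the environment for rule 3, so it stays [k].
Rule 1 applies to /a/ (between /k/ and /r/: before a voiced consonant) → [aː].
/r/ stays [r].
/j/ stays [j].
/u/ — between /j/ and /k/; rule 1 does not apply here → [u].
/k/ (word-final) is in the target of rule 3 but the environment (before a front vowel) is not met → [k].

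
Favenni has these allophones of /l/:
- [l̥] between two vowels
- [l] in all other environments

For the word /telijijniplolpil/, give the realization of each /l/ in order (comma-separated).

Occurrence 1 (position 3): between two vowels → [l̥].
Occurrence 2 (position 11): no conditioning environment matches → elsewhere allophone [l].
Occurrence 3 (position 13): no conditioning environment matches → elsewhere allophone [l].
Occurrence 4 (position 16): no conditioning environment matches → elsewhere allophone [l].

[l̥], [l], [l], [l]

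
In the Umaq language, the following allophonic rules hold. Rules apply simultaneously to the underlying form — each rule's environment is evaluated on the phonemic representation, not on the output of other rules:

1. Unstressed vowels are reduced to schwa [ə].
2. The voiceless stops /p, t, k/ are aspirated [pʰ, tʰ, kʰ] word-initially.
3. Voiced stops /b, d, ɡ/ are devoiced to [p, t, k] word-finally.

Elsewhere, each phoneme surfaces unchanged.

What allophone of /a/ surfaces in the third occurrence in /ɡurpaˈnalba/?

[ə]

/a/ meets the environment for rule 1 (in an unstressed syllable) → [ə].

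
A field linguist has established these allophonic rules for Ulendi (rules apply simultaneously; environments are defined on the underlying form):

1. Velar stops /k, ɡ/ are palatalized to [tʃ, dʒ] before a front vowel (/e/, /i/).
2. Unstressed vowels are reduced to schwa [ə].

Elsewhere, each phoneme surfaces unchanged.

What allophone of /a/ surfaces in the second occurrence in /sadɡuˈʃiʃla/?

/a/ — word-final, in an unstressed syllable — surfaces as [ə] (rule 2).

[ə]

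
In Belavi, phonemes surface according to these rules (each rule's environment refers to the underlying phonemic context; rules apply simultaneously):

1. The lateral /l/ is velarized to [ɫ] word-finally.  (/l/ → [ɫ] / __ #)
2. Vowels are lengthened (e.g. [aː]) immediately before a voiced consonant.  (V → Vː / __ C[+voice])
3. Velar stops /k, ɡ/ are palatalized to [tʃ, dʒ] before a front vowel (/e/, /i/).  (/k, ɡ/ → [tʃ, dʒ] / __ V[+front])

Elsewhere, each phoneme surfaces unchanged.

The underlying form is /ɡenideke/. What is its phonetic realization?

[dʒeːniːdetʃe]

/ɡ/ meets the environment for rule 3 (before a front vowel) → [dʒ].
/e/ (between /ɡ/ and /n/): before a voiced consonant, so rule 2 applies → [eː].
/i/ (between /n/ and /d/) occurs before a voiced consonant → [iː] by rule 2.
/e/ (between /d/ and /k/) is in the target of rule 2 but the environment (before a voiced consonant) is not met → [e].
Rule 3 applies to /k/ (between /e/ and /e/: before a front vowel) → [tʃ].
/e/ (word-final) is in the target of rule 2 but the environment (before a voiced consonant) is not met → [e].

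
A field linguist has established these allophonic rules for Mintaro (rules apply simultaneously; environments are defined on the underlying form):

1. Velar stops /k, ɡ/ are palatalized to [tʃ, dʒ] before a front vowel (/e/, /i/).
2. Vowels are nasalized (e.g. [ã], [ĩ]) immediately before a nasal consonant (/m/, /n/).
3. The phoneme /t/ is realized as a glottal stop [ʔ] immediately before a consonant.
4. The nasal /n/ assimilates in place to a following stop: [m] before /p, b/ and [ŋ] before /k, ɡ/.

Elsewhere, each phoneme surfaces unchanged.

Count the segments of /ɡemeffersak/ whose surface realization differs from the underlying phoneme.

Segments that undergo a rule: /ɡ/ → [dʒ] (rule 1); /e/ → [ẽ] (rule 2).
All other segments surface unchanged.

2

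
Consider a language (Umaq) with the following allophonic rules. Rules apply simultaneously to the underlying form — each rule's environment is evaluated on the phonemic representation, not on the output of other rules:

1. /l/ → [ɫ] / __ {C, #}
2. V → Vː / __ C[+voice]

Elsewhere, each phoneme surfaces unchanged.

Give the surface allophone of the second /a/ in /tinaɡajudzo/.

/a/ — between /ɡ/ and /j/, before a voiced consonant — surfaces as [aː] (rule 2).

[aː]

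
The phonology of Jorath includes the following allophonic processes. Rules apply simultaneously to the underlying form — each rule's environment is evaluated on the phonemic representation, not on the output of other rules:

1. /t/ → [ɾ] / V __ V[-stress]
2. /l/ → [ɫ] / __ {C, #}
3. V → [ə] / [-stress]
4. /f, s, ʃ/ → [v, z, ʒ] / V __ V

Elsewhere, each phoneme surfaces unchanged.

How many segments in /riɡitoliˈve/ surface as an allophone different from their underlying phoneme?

5

Segments that undergo a rule: /i/ → [ə] (rule 3); /i/ → [ə] (rule 3); /t/ → [ɾ] (rule 1); /o/ → [ə] (rule 3); /i/ → [ə] (rule 3).
All other segments surface unchanged.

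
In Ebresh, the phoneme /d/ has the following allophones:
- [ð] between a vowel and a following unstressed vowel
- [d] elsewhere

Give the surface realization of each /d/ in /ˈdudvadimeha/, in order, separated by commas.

[d], [d], [ð]

Occurrence 1 (position 1): no conditioning environment matches → elsewhere allophone [d].
Occurrence 2 (position 3): no conditioning environment matches → elsewhere allophone [d].
Occurrence 3 (position 6): between a vowel and a following unstressed vowel → [ð].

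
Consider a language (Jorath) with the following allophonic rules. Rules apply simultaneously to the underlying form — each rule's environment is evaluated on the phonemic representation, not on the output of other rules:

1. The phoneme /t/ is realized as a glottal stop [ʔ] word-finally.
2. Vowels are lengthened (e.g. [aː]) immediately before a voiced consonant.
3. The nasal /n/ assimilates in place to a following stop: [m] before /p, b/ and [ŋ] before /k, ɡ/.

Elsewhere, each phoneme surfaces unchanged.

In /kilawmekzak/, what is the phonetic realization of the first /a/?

[aː]

/a/ (between /l/ and /w/): before a voiced consonant, so rule 2 applies → [aː].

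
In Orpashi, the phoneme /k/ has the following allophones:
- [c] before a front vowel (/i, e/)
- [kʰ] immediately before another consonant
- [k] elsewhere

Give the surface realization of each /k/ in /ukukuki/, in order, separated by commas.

Occurrence 1 (position 2): no conditioning environment matches → elsewhere allophone [k].
Occurrence 2 (position 4): no conditioning environment matches → elsewhere allophone [k].
Occurrence 3 (position 6): before a front vowel (/i, e/) → [c].

[k], [k], [c]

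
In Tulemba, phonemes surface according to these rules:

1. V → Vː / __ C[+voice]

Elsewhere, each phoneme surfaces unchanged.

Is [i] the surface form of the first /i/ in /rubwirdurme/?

No

Rule 1 applies to /i/ (between /w/ and /r/: before a voiced consonant) → [iː].
The actual realization is [iː], not [i].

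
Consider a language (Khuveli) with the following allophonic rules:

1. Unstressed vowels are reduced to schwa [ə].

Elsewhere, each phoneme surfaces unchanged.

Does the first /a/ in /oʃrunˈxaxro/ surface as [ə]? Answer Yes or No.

/a/ (between /x/ and /x/) fails the environment for rule 1, so it stays [a].
The actual realization is [a], not [ə].

No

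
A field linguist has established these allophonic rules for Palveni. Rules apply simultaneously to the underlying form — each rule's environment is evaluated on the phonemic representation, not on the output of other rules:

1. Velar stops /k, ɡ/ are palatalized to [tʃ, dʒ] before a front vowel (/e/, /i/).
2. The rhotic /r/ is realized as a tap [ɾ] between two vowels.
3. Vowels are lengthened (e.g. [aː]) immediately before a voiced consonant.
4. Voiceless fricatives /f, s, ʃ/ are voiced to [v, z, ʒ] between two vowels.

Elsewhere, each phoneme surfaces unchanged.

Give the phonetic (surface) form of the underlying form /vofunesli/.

/v/ stays [v].
/o/ (between /v/ and /f/): rule 3 targets it, but not before a voiced consonant → unchanged [o].
/f/ (between /o/ and /u/): between two vowels, so rule 4 applies → [v].
/u/ (between /f/ and /n/): before a voiced consonant, so rule 3 applies → [uː].
/n/ stays [n].
/e/ (between /n/ and /s/) is in the target of rule 3 but the environment (before a voiced consonant) is not met → [e].
/s/ (between /e/ and /l/) is in the target of rule 4 but the environment (between two vowels) is not met → [s].
/l/ — not in any rule's target class → [l].
/i/ (word-final) fails the environment for rule 3, so it stays [i].

[vovuːnesli]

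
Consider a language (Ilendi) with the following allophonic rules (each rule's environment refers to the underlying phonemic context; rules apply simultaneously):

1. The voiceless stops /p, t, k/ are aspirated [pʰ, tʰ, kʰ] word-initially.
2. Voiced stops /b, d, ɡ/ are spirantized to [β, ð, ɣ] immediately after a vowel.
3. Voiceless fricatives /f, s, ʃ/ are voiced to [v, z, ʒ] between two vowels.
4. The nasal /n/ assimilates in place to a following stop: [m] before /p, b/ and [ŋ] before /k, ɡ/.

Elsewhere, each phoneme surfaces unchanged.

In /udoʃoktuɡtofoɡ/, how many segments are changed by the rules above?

Segments that undergo a rule: /d/ → [ð] (rule 2); /ʃ/ → [ʒ] (rule 3); /ɡ/ → [ɣ] (rule 2); /f/ → [v] (rule 3); /ɡ/ → [ɣ] (rule 2).
All other segments surface unchanged.

5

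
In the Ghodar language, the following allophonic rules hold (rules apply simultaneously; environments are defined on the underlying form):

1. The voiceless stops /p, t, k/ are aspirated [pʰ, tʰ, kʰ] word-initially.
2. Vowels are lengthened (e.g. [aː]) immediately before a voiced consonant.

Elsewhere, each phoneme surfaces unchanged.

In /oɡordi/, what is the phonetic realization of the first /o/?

[oː]

/o/ — word-initial, before a voiced consonant — surfaces as [oː] (rule 2).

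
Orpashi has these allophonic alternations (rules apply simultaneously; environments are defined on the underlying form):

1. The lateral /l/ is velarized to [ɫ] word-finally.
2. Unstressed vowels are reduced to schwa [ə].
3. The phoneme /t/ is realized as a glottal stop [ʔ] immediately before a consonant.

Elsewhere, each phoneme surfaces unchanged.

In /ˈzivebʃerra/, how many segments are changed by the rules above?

3

Segments that undergo a rule: /e/ → [ə] (rule 2); /e/ → [ə] (rule 2); /a/ → [ə] (rule 2).
All other segments surface unchanged.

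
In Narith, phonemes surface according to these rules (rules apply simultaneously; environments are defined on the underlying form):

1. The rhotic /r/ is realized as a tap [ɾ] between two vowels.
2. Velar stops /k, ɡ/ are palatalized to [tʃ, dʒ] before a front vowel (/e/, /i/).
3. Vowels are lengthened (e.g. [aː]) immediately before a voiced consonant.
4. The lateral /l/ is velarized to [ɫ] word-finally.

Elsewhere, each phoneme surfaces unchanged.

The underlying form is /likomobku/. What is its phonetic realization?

/l/ (word-initial): rule 4 targets it, but not word-finally → unchanged [l].
/i/ — between /l/ and /k/; rule 3 does not apply here → [i].
/k/ — between /i/ and /o/; rule 2 does not apply here → [k].
/o/ — between /k/ and /m/, before a voiced consonant — surfaces as [oː] (rule 3).
/m/ (between /o/ and /o/): no rule targets it → [m].
/o/ meets the environment for rule 3 (before a voiced consonant) → [oː].
/b/ (between /o/ and /k/) is unaffected → [b].
/k/ (between /b/ and /u/) fails the environment for rule 2, so it stays [k].
/u/ — word-final; rule 3 does not apply here → [u].

[likoːmoːbku]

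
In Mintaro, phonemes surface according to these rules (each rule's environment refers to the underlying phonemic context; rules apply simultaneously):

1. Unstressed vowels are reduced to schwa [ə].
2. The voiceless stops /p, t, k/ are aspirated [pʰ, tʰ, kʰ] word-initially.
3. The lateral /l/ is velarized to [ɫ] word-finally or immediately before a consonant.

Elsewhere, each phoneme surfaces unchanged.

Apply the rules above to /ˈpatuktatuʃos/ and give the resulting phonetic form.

[ˈpʰatəktətəʃəs]

Rule 2 applies to /p/ (word-initial: word-initially) → [pʰ].
/a/ (between /p/ and /t/) is in the target of rule 1 but the environment (in an unstressed syllable) is not met → [a].
/t/ (between /a/ and /u/) is in the target of rule 2 but the environment (word-initially) is not met → [t].
/u/ — between /t/ and /k/, in an unstressed syllable — surfaces as [ə] (rule 1).
/k/ (between /u/ and /t/) is in the target of rule 2 but the environment (word-initially) is not met → [k].
/t/ (between /k/ and /a/): rule 2 targets it, but not word-initially → unchanged [t].
/a/ — between /t/ and /t/, in an unstressed syllable — surfaces as [ə] (rule 1).
/t/ (between /a/ and /u/) is in the target of rule 2 but the environment (word-initially) is not met → [t].
/u/ — between /t/ and /ʃ/, in an unstressed syllable — surfaces as [ə] (rule 1).
/o/ (between /ʃ/ and /s/) occurs in an unstressed syllable → [ə] by rule 1.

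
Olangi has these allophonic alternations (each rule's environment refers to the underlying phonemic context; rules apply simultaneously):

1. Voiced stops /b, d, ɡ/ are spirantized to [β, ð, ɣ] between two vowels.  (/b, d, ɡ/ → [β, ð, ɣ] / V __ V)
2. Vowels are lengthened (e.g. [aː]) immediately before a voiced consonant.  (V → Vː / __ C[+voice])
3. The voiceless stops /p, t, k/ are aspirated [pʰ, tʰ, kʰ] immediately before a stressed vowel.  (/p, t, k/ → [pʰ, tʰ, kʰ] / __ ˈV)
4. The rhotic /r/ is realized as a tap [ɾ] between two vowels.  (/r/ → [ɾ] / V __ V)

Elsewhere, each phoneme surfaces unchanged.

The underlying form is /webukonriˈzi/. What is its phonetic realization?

[weːβukoːnriːˈzi]

Rule 2 applies to /e/ (between /w/ and /b/: before a voiced consonant) → [eː].
/b/ (between /e/ and /u/) occurs between two vowels → [β] by rule 1.
/u/ (between /b/ and /k/) fails the environment for rule 2, so it stays [u].
/k/ (between /u/ and /o/) fails the environment for rule 3, so it stays [k].
Rule 2 applies to /o/ (between /k/ and /n/: before a voiced consonant) → [oː].
/r/ (between /n/ and /i/) is in the target of rule 4 but the environment (between two vowels) is not met → [r].
/i/ (between /r/ and /z/): before a voiced consonant, so rule 2 applies → [iː].
/i/ — word-final; rule 2 does not apply here → [i].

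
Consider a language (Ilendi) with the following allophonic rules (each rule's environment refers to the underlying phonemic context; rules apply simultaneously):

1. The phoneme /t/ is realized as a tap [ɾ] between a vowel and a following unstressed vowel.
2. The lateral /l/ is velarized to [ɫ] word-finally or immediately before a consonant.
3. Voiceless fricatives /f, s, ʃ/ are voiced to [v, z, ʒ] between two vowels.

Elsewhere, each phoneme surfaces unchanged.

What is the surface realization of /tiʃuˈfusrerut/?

/t/ (word-initial) fails the environment for rule 1, so it stays [t].
/i/ (between /t/ and /ʃ/) is unaffected → [i].
/ʃ/ (between /i/ and /u/): between two vowels, so rule 3 applies → [ʒ].
/u/ — not in any rule's target class → [u].
/f/ (between /u/ and /u/): between two vowels, so rule 3 applies → [v].
/u/ — not in any rule's target class → [u].
/s/ (between /u/ and /r/): rule 3 targets it, but not between two vowels → unchanged [s].
/r/ (between /s/ and /e/) is unaffected → [r].
/e/ stays [e].
/r/ (between /e/ and /u/): no rule targets it → [r].
/u/ — not in any rule's target class → [u].
/t/ (word-final): rule 1 targets it, but not between a vowel and a following unstressed vowel → unchanged [t].

[tiʒuˈvusrerut]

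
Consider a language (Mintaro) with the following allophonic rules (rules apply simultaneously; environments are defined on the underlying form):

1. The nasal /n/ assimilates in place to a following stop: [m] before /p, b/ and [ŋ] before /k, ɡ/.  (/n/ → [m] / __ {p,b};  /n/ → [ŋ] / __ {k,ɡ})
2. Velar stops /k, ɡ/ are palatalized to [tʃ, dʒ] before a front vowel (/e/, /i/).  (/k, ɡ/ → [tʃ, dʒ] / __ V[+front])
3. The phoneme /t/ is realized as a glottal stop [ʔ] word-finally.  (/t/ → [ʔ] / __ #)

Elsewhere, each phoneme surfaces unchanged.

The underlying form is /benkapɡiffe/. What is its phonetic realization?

[beŋkapdʒiffe]

/b/ — not in any rule's target class → [b].
/e/ — not in any rule's target class → [e].
/n/ (between /e/ and /k/) occurs before a labial or velar stop → [ŋ] by rule 1.
/k/ (between /n/ and /a/) is in the target of rule 2 but the environment (before a front vowel) is not met → [k].
/a/ (between /k/ and /p/) is unaffected → [a].
/p/ stays [p].
/ɡ/ meets the environment for rule 2 (before a front vowel) → [dʒ].
/i/ stays [i].
/f/ (between /i/ and /f/): no rule targets it → [f].
/f/ stays [f].
/e/ stays [e].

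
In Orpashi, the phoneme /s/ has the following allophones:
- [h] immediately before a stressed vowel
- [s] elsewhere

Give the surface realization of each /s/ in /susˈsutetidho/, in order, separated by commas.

Occurrence 1 (position 1): no conditioning environment matches → elsewhere allophone [s].
Occurrence 2 (position 3): no conditioning environment matches → elsewhere allophone [s].
Occurrence 3 (position 4): immediately before a stressed vowel → [h].

[s], [s], [h]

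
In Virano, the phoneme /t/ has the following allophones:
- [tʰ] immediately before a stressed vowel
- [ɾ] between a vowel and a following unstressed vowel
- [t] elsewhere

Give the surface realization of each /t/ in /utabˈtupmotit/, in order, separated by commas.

[ɾ], [tʰ], [ɾ], [t]

Occurrence 1 (position 2): between a vowel and an unstressed vowel → [ɾ].
Occurrence 2 (position 5): immediately before a stressed vowel → [tʰ].
Occurrence 3 (position 10): between a vowel and an unstressed vowel → [ɾ].
Occurrence 4 (position 12): no conditioning environment matches → elsewhere allophone [t].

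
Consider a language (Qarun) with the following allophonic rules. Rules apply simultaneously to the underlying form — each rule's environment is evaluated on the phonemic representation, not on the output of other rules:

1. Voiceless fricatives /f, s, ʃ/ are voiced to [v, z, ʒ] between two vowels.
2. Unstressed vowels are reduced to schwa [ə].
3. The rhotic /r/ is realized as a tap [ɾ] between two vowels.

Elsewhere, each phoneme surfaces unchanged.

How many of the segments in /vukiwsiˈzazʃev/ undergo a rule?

Segments that undergo a rule: /u/ → [ə] (rule 2); /i/ → [ə] (rule 2); /i/ → [ə] (rule 2); /e/ → [ə] (rule 2).
All other segments surface unchanged.

4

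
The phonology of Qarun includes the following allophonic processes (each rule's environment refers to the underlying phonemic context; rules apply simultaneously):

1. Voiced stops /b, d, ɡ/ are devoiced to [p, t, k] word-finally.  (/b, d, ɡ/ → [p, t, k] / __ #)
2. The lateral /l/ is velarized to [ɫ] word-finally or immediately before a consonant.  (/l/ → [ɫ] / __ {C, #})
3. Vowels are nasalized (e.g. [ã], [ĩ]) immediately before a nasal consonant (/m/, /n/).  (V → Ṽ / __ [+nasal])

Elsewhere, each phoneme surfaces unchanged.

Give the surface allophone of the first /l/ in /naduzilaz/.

[l]

/l/ (between /i/ and /a/): rule 2 targets it, but not word-finally or immediately before a consonant → unchanged [l].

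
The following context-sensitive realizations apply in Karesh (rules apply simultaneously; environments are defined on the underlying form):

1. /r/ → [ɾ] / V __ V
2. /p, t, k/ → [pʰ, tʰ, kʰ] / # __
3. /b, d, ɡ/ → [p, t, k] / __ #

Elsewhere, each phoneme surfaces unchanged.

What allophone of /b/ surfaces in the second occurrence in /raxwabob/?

/b/ — word-final, word-finally — surfaces as [p] (rule 3).

[p]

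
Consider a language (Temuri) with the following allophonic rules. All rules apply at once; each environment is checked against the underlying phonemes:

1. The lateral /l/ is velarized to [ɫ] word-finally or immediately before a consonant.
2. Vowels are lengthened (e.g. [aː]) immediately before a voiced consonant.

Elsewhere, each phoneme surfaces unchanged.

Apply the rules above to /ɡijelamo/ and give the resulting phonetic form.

[ɡiːjeːlaːmo]

/i/ meets the environment for rule 2 (before a voiced consonant) → [iː].
/e/ meets the environment for rule 2 (before a voiced consonant) → [eː].
/l/ — between /e/ and /a/; rule 1 does not apply here → [l].
/a/ (between /l/ and /m/): before a voiced consonant, so rule 2 applies → [aː].
/o/ (word-final) is in the target of rule 2 but the environment (before a voiced consonant) is not met → [o].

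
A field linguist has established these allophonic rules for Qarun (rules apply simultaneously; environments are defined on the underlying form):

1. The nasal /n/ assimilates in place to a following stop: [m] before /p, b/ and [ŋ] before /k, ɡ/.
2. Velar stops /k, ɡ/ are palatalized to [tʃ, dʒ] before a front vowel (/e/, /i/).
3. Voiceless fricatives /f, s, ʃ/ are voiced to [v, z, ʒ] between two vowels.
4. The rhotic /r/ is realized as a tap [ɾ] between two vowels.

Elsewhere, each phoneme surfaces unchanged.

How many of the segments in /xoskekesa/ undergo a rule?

3

Segments that undergo a rule: /k/ → [tʃ] (rule 2); /k/ → [tʃ] (rule 2); /s/ → [z] (rule 3).
All other segments surface unchanged.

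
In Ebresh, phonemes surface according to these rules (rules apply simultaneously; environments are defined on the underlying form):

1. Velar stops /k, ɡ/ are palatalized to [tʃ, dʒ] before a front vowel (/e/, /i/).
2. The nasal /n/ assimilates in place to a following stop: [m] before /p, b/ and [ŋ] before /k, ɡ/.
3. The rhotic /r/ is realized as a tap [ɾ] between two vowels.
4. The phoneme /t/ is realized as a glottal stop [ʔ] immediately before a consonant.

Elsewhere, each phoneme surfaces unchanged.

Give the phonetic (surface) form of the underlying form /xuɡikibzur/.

[xudʒitʃibzur]

/ɡ/ (between /u/ and /i/) occurs before a front vowel → [dʒ] by rule 1.
/k/ (between /i/ and /i/): before a front vowel, so rule 1 applies → [tʃ].
/r/ (word-final) fails the environment for rule 3, so it stays [r].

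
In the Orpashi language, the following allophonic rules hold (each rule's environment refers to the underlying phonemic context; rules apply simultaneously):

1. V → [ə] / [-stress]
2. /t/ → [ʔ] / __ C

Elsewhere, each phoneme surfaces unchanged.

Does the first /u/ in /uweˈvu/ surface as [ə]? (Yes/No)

Yes

Rule 1 applies to /u/ (word-initial: in an unstressed syllable) → [ə].
The actual realization is [ə], which matches [ə].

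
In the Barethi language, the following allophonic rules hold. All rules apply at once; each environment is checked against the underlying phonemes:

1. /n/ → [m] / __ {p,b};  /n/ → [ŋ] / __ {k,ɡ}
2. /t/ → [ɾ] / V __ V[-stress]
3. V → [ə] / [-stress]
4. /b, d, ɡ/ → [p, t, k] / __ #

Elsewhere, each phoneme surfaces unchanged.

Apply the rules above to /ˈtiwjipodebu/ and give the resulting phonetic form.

[ˈtiwjəpədəbə]

/t/ — word-initial; rule 2 does not apply here → [t].
/i/ (between /t/ and /w/) is in the target of rule 3 but the environment (in an unstressed syllable) is not met → [i].
/i/ (between /j/ and /p/) occurs in an unstressed syllable → [ə] by rule 3.
/o/ meets the environment for rule 3 (in an unstressed syllable) → [ə].
/d/ (between /o/ and /e/) fails the environment for rule 4, so it stays [d].
/e/ (between /d/ and /b/): in an unstressed syllable, so rule 3 applies → [ə].
/b/ (between /e/ and /u/) is in the target of rule 4 but the environment (word-finally) is not met → [b].
/u/ (word-final): in an unstressed syllable, so rule 3 applies → [ə].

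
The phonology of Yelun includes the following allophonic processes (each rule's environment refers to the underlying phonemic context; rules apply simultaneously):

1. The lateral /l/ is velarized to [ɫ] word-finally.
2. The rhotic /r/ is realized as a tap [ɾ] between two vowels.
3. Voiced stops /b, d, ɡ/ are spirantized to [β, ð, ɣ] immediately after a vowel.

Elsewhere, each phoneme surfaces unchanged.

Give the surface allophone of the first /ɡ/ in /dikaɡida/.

[ɣ]

/ɡ/ — between /a/ and /i/, immediately after a vowel — surfaces as [ɣ] (rule 3).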